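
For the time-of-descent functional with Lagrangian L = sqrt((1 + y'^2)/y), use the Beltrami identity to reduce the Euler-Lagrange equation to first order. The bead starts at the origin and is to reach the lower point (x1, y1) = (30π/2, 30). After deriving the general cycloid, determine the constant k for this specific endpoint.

The Lagrangian L = sqrt((1 + y'^2) / y) has no explicit x dependence, so the Beltrami identity applies:
    L − y' ∂L/∂y' = C.
Compute ∂L/∂y' = y' / sqrt(y (1 + y'^2)).
Substitute:
    sqrt((1 + y'^2)/y) − y'·y' / sqrt(y (1 + y'^2))
    = (1 + y'^2) / sqrt(y (1 + y'^2)) − y'^2 / sqrt(y (1 + y'^2))
    = 1 / sqrt(y (1 + y'^2)) = C.
Squaring and rearranging gives the first integral
    y (1 + y'^2) = 1/C^2 =: k   (constant).
Solving this first-order ODE by the substitution
    y = (k/2)(1 − cos θ)
yields the cycloid parameterisation
    x(θ) = (k/2)(θ − sin θ),   y(θ) = (k/2)(1 − cos θ).
The constant k is fixed by the endpoint condition.
Now fit the given lower endpoint (x1, y1) = (30π/2, 30). At the bottom of the first arch (θ = π), the parametric equations give
    y(π) = (k/2)(1 − cos π) = k,
    x(π) = (k/2)(π − sin π) = kπ/2.
Matching y(π) = 30 gives k = 30, consistent with x(π) = 30π/2. Therefore the specific cycloid is
    x(θ) = (30/2)(θ − sin θ),   y(θ) = (30/2)(1 − cos θ).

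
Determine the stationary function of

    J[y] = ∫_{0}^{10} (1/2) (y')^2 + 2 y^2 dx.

The Lagrangian is L = (1/2) (y')^2 + 2 y^2.
Compute ∂L/∂y = 4y, ∂L/∂y' = y'.
The Euler-Lagrange equation d/dx(∂L/∂y') − ∂L/∂y = 0 reduces to
    y'' − 4 y = 0.
Its general solution is
    y(x) = A e^(2x) + B e^(−2x),
with A, B fixed by the endpoint conditions.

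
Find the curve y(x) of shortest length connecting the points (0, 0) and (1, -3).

Arc-length functional: J[y] = ∫ sqrt(1 + (y')^2) dx.
Lagrangian L = sqrt(1 + (y')^2) has no explicit y dependence, so ∂L/∂y = 0 and the Euler-Lagrange equation gives
    d/dx( y' / sqrt(1 + (y')^2) ) = 0  ⇒  y' / sqrt(1 + (y')^2) = const.
Hence y' is constant, so y(x) is affine.
Fitting the endpoints (0, 0) and (1, -3):
    slope m = ((-3) − 0) / (1 − 0) = -3,
    intercept c = 0 − m·0 = 0.
Extremal: y(x) = -3 x.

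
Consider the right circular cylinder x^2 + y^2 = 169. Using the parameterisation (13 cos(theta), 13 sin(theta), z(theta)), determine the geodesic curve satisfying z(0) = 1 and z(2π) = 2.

Parameterise the cylinder of radius R = 13 as
    r(θ) = (13 cos θ, 13 sin θ, z(θ)).
The arc-length element is
    ds = sqrt(169 + (dz/dθ)^2) dθ,
so the Lagrangian is L = sqrt(169 + z'^2).
L depends on z' only, not on z or θ, so ∂L/∂z = 0 and
    ∂L/∂z' = z' / sqrt(169 + z'^2).
The Euler-Lagrange equation gives
    d/dθ( z' / sqrt(169 + z'^2) ) = 0,
so z' is constant. Integrating once:
    z(θ) = a θ + b,
a helix on the cylinder (a straight line when the cylinder is unrolled). The constants a, b are determined by the endpoint conditions.
With endpoint conditions z(0) = 1 and z(2π) = 2: from z(0) = b we get b = 1, and a·2π + 1 = 2 gives a = 1/(2π), so
    z(θ) = (1/(2π)) θ + 1.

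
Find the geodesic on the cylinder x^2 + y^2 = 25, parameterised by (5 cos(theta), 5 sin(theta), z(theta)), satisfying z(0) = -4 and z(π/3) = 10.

Parameterise the cylinder of radius R = 5 as
    r(θ) = (5 cos θ, 5 sin θ, z(θ)).
The arc-length element is
    ds = sqrt(25 + (dz/dθ)^2) dθ,
so the Lagrangian is L = sqrt(25 + z'^2).
L depends on z' only, not on z or θ, so ∂L/∂z = 0 and
    ∂L/∂z' = z' / sqrt(25 + z'^2).
The Euler-Lagrange equation gives
    d/dθ( z' / sqrt(25 + z'^2) ) = 0,
so z' is constant. Integrating once:
    z(θ) = a θ + b,
a helix on the cylinder (a straight line when the cylinder is unrolled). The constants a, b are determined by the endpoint conditions.
With endpoint conditions z(0) = -4 and z(π/3) = 10: from z(0) = b we get b = -4, and a·π/3 + -4 = 10 gives a = 42/π, so
    z(θ) = (42/π) θ − 4.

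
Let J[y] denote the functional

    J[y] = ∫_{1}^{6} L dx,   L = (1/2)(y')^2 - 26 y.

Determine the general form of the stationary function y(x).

The Lagrangian is L = (1/2)(y')^2 - 26 y.
∂L/∂y = -26.
∂L/∂y' = y'.
The Euler-Lagrange equation d/dx(∂L/∂y') − ∂L/∂y = 0 becomes:
    y'' + 26 = 0
General solution: y(x) = -13 x^2 + A x + B, where A and B are arbitrary constants fixed by the endpoint conditions.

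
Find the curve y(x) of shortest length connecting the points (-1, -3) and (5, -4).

Arc-length functional: J[y] = ∫ sqrt(1 + (y')^2) dx.
Lagrangian L = sqrt(1 + (y')^2) has no explicit y dependence, so ∂L/∂y = 0 and the Euler-Lagrange equation gives
    d/dx( y' / sqrt(1 + (y')^2) ) = 0  ⇒  y' / sqrt(1 + (y')^2) = const.
Hence y' is constant, so y(x) is affine.
Fitting the endpoints (-1, -3) and (5, -4):
    slope m = ((-4) − (-3)) / (5 − (-1)) = -1/6,
    intercept c = (-3) − m·(-1) = -19/6.
Extremal: y(x) = (-1/6) x - 19/6.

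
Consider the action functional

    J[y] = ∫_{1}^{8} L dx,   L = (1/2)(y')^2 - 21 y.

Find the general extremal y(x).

The Lagrangian is L = (1/2)(y')^2 - 21 y.
∂L/∂y = -21.
∂L/∂y' = y'.
The Euler-Lagrange equation d/dx(∂L/∂y') − ∂L/∂y = 0 becomes:
    y'' + 21 = 0
General solution: y(x) = -(21/2) x^2 + A x + B, where A and B are arbitrary constants fixed by the endpoint conditions.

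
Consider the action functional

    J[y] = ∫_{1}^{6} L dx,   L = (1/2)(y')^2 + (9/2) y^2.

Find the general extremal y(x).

The Lagrangian is L = (1/2)(y')^2 + (9/2) y^2.
∂L/∂y = 9y.
∂L/∂y' = y'.
The Euler-Lagrange equation d/dx(∂L/∂y') − ∂L/∂y = 0 becomes:
    y'' - 9 y = 0
General solution: y(x) = A e^(3x) + B e^(-3x), where A and B are arbitrary constants fixed by the endpoint conditions.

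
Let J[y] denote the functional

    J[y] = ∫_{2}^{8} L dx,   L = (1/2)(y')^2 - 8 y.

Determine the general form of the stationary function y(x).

The Lagrangian is L = (1/2)(y')^2 - 8 y.
∂L/∂y = -8.
∂L/∂y' = y'.
The Euler-Lagrange equation d/dx(∂L/∂y') − ∂L/∂y = 0 becomes:
    y'' + 8 = 0
General solution: y(x) = -4 x^2 + A x + B, where A and B are arbitrary constants fixed by the endpoint conditions.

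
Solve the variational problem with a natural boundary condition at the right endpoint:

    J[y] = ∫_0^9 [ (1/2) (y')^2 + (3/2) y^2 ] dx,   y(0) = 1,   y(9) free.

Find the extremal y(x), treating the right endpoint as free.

The Lagrangian L = (1/2) (y')^2 + (3/2) y^2 gives
    ∂L/∂y = 3 y,   ∂L/∂y' = y'.
Euler-Lagrange: y'' − 3 y = 0.
With k = sqrt(3), the general solution is
    y(x) = A cosh(sqrt(3) x) + B sinh(sqrt(3) x).
Fixed left endpoint y(0) = 1 ⇒ A = 1.
The right endpoint x = 9 is free, so the natural (transversality) condition is ∂L/∂y' |_{x=9} = 0, i.e. y'(9) = 0.
Compute y'(x) = A k sinh(k x) + B k cosh(k x), so
    y'(9) = A k sinh(k·9) + B k cosh(k·9) = 0
    ⇒ B = −A tanh(k·9) = − tanh(sqrt(3)·9).
Therefore the extremal is
    y(x) = cosh(sqrt(3) x) − tanh(sqrt(3)·9) sinh(sqrt(3) x).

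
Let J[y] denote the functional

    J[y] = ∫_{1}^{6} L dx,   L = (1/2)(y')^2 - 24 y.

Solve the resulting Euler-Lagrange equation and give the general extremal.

The Lagrangian is L = (1/2)(y')^2 - 24 y.
∂L/∂y = -24.
∂L/∂y' = y'.
The Euler-Lagrange equation d/dx(∂L/∂y') − ∂L/∂y = 0 becomes:
    y'' + 24 = 0
General solution: y(x) = -12 x^2 + A x + B, where A and B are arbitrary constants fixed by the endpoint conditions.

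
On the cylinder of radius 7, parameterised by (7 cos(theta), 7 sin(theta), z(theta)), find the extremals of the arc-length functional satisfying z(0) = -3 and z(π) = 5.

Parameterise the cylinder of radius R = 7 as
    r(θ) = (7 cos θ, 7 sin θ, z(θ)).
The arc-length element is
    ds = sqrt(49 + (dz/dθ)^2) dθ,
so the Lagrangian is L = sqrt(49 + z'^2).
L depends on z' only, not on z or θ, so ∂L/∂z = 0 and
    ∂L/∂z' = z' / sqrt(49 + z'^2).
The Euler-Lagrange equation gives
    d/dθ( z' / sqrt(49 + z'^2) ) = 0,
so z' is constant. Integrating once:
    z(θ) = a θ + b,
a helix on the cylinder (a straight line when the cylinder is unrolled). The constants a, b are determined by the endpoint conditions.
With endpoint conditions z(0) = -3 and z(π) = 5: from z(0) = b we get b = -3, and a·π + -3 = 5 gives a = 8/π, so
    z(θ) = (8/π) θ − 3.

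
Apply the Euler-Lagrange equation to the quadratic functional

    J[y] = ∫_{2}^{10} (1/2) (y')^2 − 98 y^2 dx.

The Lagrangian is L = (1/2) (y')^2 − 98 y^2.
Compute ∂L/∂y = -196y, ∂L/∂y' = y'.
The Euler-Lagrange equation d/dx(∂L/∂y') − ∂L/∂y = 0 reduces to
    y'' + 196 y = 0.
Its general solution is
    y(x) = A sin(14x) + B cos(14x),
with A, B fixed by the endpoint conditions.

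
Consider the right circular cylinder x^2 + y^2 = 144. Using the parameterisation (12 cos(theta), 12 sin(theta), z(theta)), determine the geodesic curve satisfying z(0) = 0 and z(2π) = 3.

Parameterise the cylinder of radius R = 12 as
    r(θ) = (12 cos θ, 12 sin θ, z(θ)).
The arc-length element is
    ds = sqrt(144 + (dz/dθ)^2) dθ,
so the Lagrangian is L = sqrt(144 + z'^2).
L depends on z' only, not on z or θ, so ∂L/∂z = 0 and
    ∂L/∂z' = z' / sqrt(144 + z'^2).
The Euler-Lagrange equation gives
    d/dθ( z' / sqrt(144 + z'^2) ) = 0,
so z' is constant. Integrating once:
    z(θ) = a θ + b,
a helix on the cylinder (a straight line when the cylinder is unrolled). The constants a, b are determined by the endpoint conditions.
With endpoint conditions z(0) = 0 and z(2π) = 3: from z(0) = b we get b = 0, and a·2π + 0 = 3 gives a = 3/(2π), so
    z(θ) = (3/(2π)) θ.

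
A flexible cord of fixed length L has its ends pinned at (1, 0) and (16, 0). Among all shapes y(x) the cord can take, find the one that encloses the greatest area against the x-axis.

Set up the augmented Lagrangian using a multiplier λ for the length constraint:
    F(y, y') = y − λ sqrt(1 + y'^2).
F has no explicit x dependence, so the Beltrami identity yields a first integral
    F − y' ∂F/∂y' = C.
Compute ∂F/∂y' = −λ y' / sqrt(1 + y'^2). Then
    y − λ sqrt(1 + y'^2) + λ y'^2 / sqrt(1 + y'^2) = C
    ⇒  y − λ / sqrt(1 + y'^2) = C.
Solving for y' and integrating gives
    (x − a)^2 + (y − b)^2 = λ^2,
a circular arc of radius λ. The constants a, b are determined by the endpoint conditions y(1) = y(16) = 0, and λ is fixed implicitly by the length constraint
    ∫_{1}^{16} sqrt(1 + y'^2) dx = L.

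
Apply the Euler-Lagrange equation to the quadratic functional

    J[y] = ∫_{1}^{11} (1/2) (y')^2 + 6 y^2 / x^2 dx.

The Lagrangian is L = (1/2) (y')^2 + 6 y^2 / x^2.
Compute ∂L/∂y = 12y/x^2, ∂L/∂y' = y'.
The Euler-Lagrange equation d/dx(∂L/∂y') − ∂L/∂y = 0 reduces to
    y'' − 12/x^2 · y = 0  (x > 0).
Its general solution is
    y(x) = A x^4 + B x^(-3),
with A, B fixed by the endpoint conditions.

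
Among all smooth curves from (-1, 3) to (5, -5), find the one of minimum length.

Arc-length functional: J[y] = ∫ sqrt(1 + (y')^2) dx.
Lagrangian L = sqrt(1 + (y')^2) has no explicit y dependence, so ∂L/∂y = 0 and the Euler-Lagrange equation gives
    d/dx( y' / sqrt(1 + (y')^2) ) = 0  ⇒  y' / sqrt(1 + (y')^2) = const.
Hence y' is constant, so y(x) is affine.
Fitting the endpoints (-1, 3) and (5, -5):
    slope m = ((-5) − 3) / (5 − (-1)) = -4/3,
    intercept c = 3 − m·(-1) = 5/3.
Extremal: y(x) = (-4/3) x + 5/3.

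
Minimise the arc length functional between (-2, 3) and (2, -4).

Arc-length functional: J[y] = ∫ sqrt(1 + (y')^2) dx.
Lagrangian L = sqrt(1 + (y')^2) has no explicit y dependence, so ∂L/∂y = 0 and the Euler-Lagrange equation gives
    d/dx( y' / sqrt(1 + (y')^2) ) = 0  ⇒  y' / sqrt(1 + (y')^2) = const.
Hence y' is constant, so y(x) is affine.
Fitting the endpoints (-2, 3) and (2, -4):
    slope m = ((-4) − 3) / (2 − (-2)) = -7/4,
    intercept c = 3 − m·(-2) = -1/2.
Extremal: y(x) = (-7/4) x - 1/2.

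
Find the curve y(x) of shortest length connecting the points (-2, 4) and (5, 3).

Arc-length functional: J[y] = ∫ sqrt(1 + (y')^2) dx.
Lagrangian L = sqrt(1 + (y')^2) has no explicit y dependence, so ∂L/∂y = 0 and the Euler-Lagrange equation gives
    d/dx( y' / sqrt(1 + (y')^2) ) = 0  ⇒  y' / sqrt(1 + (y')^2) = const.
Hence y' is constant, so y(x) is affine.
Fitting the endpoints (-2, 4) and (5, 3):
    slope m = (3 − 4) / (5 − (-2)) = -1/7,
    intercept c = 4 − m·(-2) = 26/7.
Extremal: y(x) = (-1/7) x + 26/7.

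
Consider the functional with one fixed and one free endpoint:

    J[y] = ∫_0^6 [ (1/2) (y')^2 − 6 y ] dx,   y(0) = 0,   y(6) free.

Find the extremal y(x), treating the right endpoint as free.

The Lagrangian L = (1/2) (y')^2 − 6 y gives
    ∂L/∂y = −6,   ∂L/∂y' = y'.
Euler-Lagrange: d/dx(y') − (−6) = 0, i.e. y'' + 6 = 0, so
    y(x) = −(6/2) x^2 + C1 x + C2.
Fixed left endpoint y(0) = 0 ⇒ C2 = 0.
The right endpoint x = 6 is free, so the natural (transversality) condition is ∂L/∂y' |_{x=6} = 0, i.e. y'(6) = 0.
Compute y'(x) = −6 x + C1, so y'(6) = −36 + C1 = 0 ⇒ C1 = 36.
Therefore the extremal is
    y(x) = −3 x^2 + 36 x.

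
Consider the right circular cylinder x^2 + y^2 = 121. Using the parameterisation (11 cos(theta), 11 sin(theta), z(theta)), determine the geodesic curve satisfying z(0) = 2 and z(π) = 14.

Parameterise the cylinder of radius R = 11 as
    r(θ) = (11 cos θ, 11 sin θ, z(θ)).
The arc-length element is
    ds = sqrt(121 + (dz/dθ)^2) dθ,
so the Lagrangian is L = sqrt(121 + z'^2).
L depends on z' only, not on z or θ, so ∂L/∂z = 0 and
    ∂L/∂z' = z' / sqrt(121 + z'^2).
The Euler-Lagrange equation gives
    d/dθ( z' / sqrt(121 + z'^2) ) = 0,
so z' is constant. Integrating once:
    z(θ) = a θ + b,
a helix on the cylinder (a straight line when the cylinder is unrolled). The constants a, b are determined by the endpoint conditions.
With endpoint conditions z(0) = 2 and z(π) = 14: from z(0) = b we get b = 2, and a·π + 2 = 14 gives a = 12/π, so
    z(θ) = (12/π) θ + 2.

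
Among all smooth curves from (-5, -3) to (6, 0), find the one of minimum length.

Arc-length functional: J[y] = ∫ sqrt(1 + (y')^2) dx.
Lagrangian L = sqrt(1 + (y')^2) has no explicit y dependence, so ∂L/∂y = 0 and the Euler-Lagrange equation gives
    d/dx( y' / sqrt(1 + (y')^2) ) = 0  ⇒  y' / sqrt(1 + (y')^2) = const.
Hence y' is constant, so y(x) is affine.
Fitting the endpoints (-5, -3) and (6, 0):
    slope m = (0 − (-3)) / (6 − (-5)) = 3/11,
    intercept c = (-3) − m·(-5) = -18/11.
Extremal: y(x) = (3/11) x - 18/11.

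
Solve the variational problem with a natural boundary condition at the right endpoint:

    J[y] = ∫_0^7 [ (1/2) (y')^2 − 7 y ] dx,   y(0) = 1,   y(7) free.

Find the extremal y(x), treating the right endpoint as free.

The Lagrangian L = (1/2) (y')^2 − 7 y gives
    ∂L/∂y = −7,   ∂L/∂y' = y'.
Euler-Lagrange: d/dx(y') − (−7) = 0, i.e. y'' + 7 = 0, so
    y(x) = −(7/2) x^2 + C1 x + C2.
Fixed left endpoint y(0) = 1 ⇒ C2 = 1.
The right endpoint x = 7 is free, so the natural (transversality) condition is ∂L/∂y' |_{x=7} = 0, i.e. y'(7) = 0.
Compute y'(x) = −7 x + C1, so y'(7) = −49 + C1 = 0 ⇒ C1 = 49.
Therefore the extremal is
    y(x) = −(7/2) x^2 + 49 x + 1.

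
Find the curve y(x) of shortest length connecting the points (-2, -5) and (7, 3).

Arc-length functional: J[y] = ∫ sqrt(1 + (y')^2) dx.
Lagrangian L = sqrt(1 + (y')^2) has no explicit y dependence, so ∂L/∂y = 0 and the Euler-Lagrange equation gives
    d/dx( y' / sqrt(1 + (y')^2) ) = 0  ⇒  y' / sqrt(1 + (y')^2) = const.
Hence y' is constant, so y(x) is affine.
Fitting the endpoints (-2, -5) and (7, 3):
    slope m = (3 − (-5)) / (7 − (-2)) = 8/9,
    intercept c = (-5) − m·(-2) = -29/9.
Extremal: y(x) = (8/9) x - 29/9.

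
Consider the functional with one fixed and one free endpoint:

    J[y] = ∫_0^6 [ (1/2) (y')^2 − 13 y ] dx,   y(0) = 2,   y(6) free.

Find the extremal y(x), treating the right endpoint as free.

The Lagrangian L = (1/2) (y')^2 − 13 y gives
    ∂L/∂y = −13,   ∂L/∂y' = y'.
Euler-Lagrange: d/dx(y') − (−13) = 0, i.e. y'' + 13 = 0, so
    y(x) = −(13/2) x^2 + C1 x + C2.
Fixed left endpoint y(0) = 2 ⇒ C2 = 2.
The right endpoint x = 6 is free, so the natural (transversality) condition is ∂L/∂y' |_{x=6} = 0, i.e. y'(6) = 0.
Compute y'(x) = −13 x + C1, so y'(6) = −78 + C1 = 0 ⇒ C1 = 78.
Therefore the extremal is
    y(x) = −(13/2) x^2 + 78 x + 2.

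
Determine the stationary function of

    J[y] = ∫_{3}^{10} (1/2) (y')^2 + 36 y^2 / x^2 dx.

The Lagrangian is L = (1/2) (y')^2 + 36 y^2 / x^2.
Compute ∂L/∂y = 72y/x^2, ∂L/∂y' = y'.
The Euler-Lagrange equation d/dx(∂L/∂y') − ∂L/∂y = 0 reduces to
    y'' − 72/x^2 · y = 0  (x > 0).
Its general solution is
    y(x) = A x^9 + B x^(-8),
with A, B fixed by the endpoint conditions.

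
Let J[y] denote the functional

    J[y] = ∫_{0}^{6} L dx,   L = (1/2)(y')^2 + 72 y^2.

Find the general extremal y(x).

The Lagrangian is L = (1/2)(y')^2 + 72 y^2.
∂L/∂y = 144y.
∂L/∂y' = y'.
The Euler-Lagrange equation d/dx(∂L/∂y') − ∂L/∂y = 0 becomes:
    y'' - 144 y = 0
General solution: y(x) = A e^(12x) + B e^(-12x), where A and B are arbitrary constants fixed by the endpoint conditions.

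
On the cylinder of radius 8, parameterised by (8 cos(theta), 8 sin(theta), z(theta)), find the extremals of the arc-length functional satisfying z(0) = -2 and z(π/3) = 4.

Parameterise the cylinder of radius R = 8 as
    r(θ) = (8 cos θ, 8 sin θ, z(θ)).
The arc-length element is
    ds = sqrt(64 + (dz/dθ)^2) dθ,
so the Lagrangian is L = sqrt(64 + z'^2).
L depends on z' only, not on z or θ, so ∂L/∂z = 0 and
    ∂L/∂z' = z' / sqrt(64 + z'^2).
The Euler-Lagrange equation gives
    d/dθ( z' / sqrt(64 + z'^2) ) = 0,
so z' is constant. Integrating once:
    z(θ) = a θ + b,
a helix on the cylinder (a straight line when the cylinder is unrolled). The constants a, b are determined by the endpoint conditions.
With endpoint conditions z(0) = -2 and z(π/3) = 4: from z(0) = b we get b = -2, and a·π/3 + -2 = 4 gives a = 18/π, so
    z(θ) = (18/π) θ − 2.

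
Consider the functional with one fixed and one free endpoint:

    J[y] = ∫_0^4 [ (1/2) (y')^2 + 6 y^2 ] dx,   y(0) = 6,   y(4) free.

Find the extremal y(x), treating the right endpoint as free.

The Lagrangian L = (1/2) (y')^2 + 6 y^2 gives
    ∂L/∂y = 12 y,   ∂L/∂y' = y'.
Euler-Lagrange: y'' − 12 y = 0.
With k = sqrt(12), the general solution is
    y(x) = A cosh(sqrt(12) x) + B sinh(sqrt(12) x).
Fixed left endpoint y(0) = 6 ⇒ A = 6.
The right endpoint x = 4 is free, so the natural (transversality) condition is ∂L/∂y' |_{x=4} = 0, i.e. y'(4) = 0.
Compute y'(x) = A k sinh(k x) + B k cosh(k x), so
    y'(4) = A k sinh(k·4) + B k cosh(k·4) = 0
    ⇒ B = −A tanh(k·4) = − 6 tanh(sqrt(12)·4).
Therefore the extremal is
    y(x) = 6 cosh(sqrt(12) x) − 6 tanh(sqrt(12)·4) sinh(sqrt(12) x).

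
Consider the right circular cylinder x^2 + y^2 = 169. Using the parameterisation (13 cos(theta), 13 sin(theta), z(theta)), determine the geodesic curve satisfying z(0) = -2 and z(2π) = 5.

Parameterise the cylinder of radius R = 13 as
    r(θ) = (13 cos θ, 13 sin θ, z(θ)).
The arc-length element is
    ds = sqrt(169 + (dz/dθ)^2) dθ,
so the Lagrangian is L = sqrt(169 + z'^2).
L depends on z' only, not on z or θ, so ∂L/∂z = 0 and
    ∂L/∂z' = z' / sqrt(169 + z'^2).
The Euler-Lagrange equation gives
    d/dθ( z' / sqrt(169 + z'^2) ) = 0,
so z' is constant. Integrating once:
    z(θ) = a θ + b,
a helix on the cylinder (a straight line when the cylinder is unrolled). The constants a, b are determined by the endpoint conditions.
With endpoint conditions z(0) = -2 and z(2π) = 5: from z(0) = b we get b = -2, and a·2π + -2 = 5 gives a = 7/(2π), so
    z(θ) = (7/(2π)) θ − 2.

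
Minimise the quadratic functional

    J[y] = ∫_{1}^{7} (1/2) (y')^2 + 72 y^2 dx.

The Lagrangian is L = (1/2) (y')^2 + 72 y^2.
Compute ∂L/∂y = 144y, ∂L/∂y' = y'.
The Euler-Lagrange equation d/dx(∂L/∂y') − ∂L/∂y = 0 reduces to
    y'' − 144 y = 0.
Its general solution is
    y(x) = A e^(12x) + B e^(−12x),
with A, B fixed by the endpoint conditions.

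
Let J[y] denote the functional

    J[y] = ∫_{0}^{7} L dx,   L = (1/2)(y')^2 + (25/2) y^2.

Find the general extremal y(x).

The Lagrangian is L = (1/2)(y')^2 + (25/2) y^2.
∂L/∂y = 25y.
∂L/∂y' = y'.
The Euler-Lagrange equation d/dx(∂L/∂y') − ∂L/∂y = 0 becomes:
    y'' - 25 y = 0
General solution: y(x) = A e^(5x) + B e^(-5x), where A and B are arbitrary constants fixed by the endpoint conditions.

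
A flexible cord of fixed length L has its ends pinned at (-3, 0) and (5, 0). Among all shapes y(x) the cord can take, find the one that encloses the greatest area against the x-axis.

Set up the augmented Lagrangian using a multiplier λ for the length constraint:
    F(y, y') = y − λ sqrt(1 + y'^2).
F has no explicit x dependence, so the Beltrami identity yields a first integral
    F − y' ∂F/∂y' = C.
Compute ∂F/∂y' = −λ y' / sqrt(1 + y'^2). Then
    y − λ sqrt(1 + y'^2) + λ y'^2 / sqrt(1 + y'^2) = C
    ⇒  y − λ / sqrt(1 + y'^2) = C.
Solving for y' and integrating gives
    (x − a)^2 + (y − b)^2 = λ^2,
a circular arc of radius λ. The constants a, b are determined by the endpoint conditions y(-3) = y(5) = 0, and λ is fixed implicitly by the length constraint
    ∫_{-3}^{5} sqrt(1 + y'^2) dx = L.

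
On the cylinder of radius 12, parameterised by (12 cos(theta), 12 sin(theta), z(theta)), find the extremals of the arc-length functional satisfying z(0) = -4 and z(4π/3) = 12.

Parameterise the cylinder of radius R = 12 as
    r(θ) = (12 cos θ, 12 sin θ, z(θ)).
The arc-length element is
    ds = sqrt(144 + (dz/dθ)^2) dθ,
so the Lagrangian is L = sqrt(144 + z'^2).
L depends on z' only, not on z or θ, so ∂L/∂z = 0 and
    ∂L/∂z' = z' / sqrt(144 + z'^2).
The Euler-Lagrange equation gives
    d/dθ( z' / sqrt(144 + z'^2) ) = 0,
so z' is constant. Integrating once:
    z(θ) = a θ + b,
a helix on the cylinder (a straight line when the cylinder is unrolled). The constants a, b are determined by the endpoint conditions.
With endpoint conditions z(0) = -4 and z(4π/3) = 12: from z(0) = b we get b = -4, and a·4π/3 + -4 = 12 gives a = 12/π, so
    z(θ) = (12/π) θ − 4.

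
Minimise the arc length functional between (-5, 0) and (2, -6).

Arc-length functional: J[y] = ∫ sqrt(1 + (y')^2) dx.
Lagrangian L = sqrt(1 + (y')^2) has no explicit y dependence, so ∂L/∂y = 0 and the Euler-Lagrange equation gives
    d/dx( y' / sqrt(1 + (y')^2) ) = 0  ⇒  y' / sqrt(1 + (y')^2) = const.
Hence y' is constant, so y(x) is affine.
Fitting the endpoints (-5, 0) and (2, -6):
    slope m = ((-6) − 0) / (2 − (-5)) = -6/7,
    intercept c = 0 − m·(-5) = -30/7.
Extremal: y(x) = (-6/7) x - 30/7.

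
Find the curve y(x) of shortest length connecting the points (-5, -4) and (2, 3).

Arc-length functional: J[y] = ∫ sqrt(1 + (y')^2) dx.
Lagrangian L = sqrt(1 + (y')^2) has no explicit y dependence, so ∂L/∂y = 0 and the Euler-Lagrange equation gives
    d/dx( y' / sqrt(1 + (y')^2) ) = 0  ⇒  y' / sqrt(1 + (y')^2) = const.
Hence y' is constant, so y(x) is affine.
Fitting the endpoints (-5, -4) and (2, 3):
    slope m = (3 − (-4)) / (2 − (-5)) = 1,
    intercept c = (-4) − m·(-5) = 1.
Extremal: y(x) = x + 1.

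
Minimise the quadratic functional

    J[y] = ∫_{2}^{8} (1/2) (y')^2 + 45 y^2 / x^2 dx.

The Lagrangian is L = (1/2) (y')^2 + 45 y^2 / x^2.
Compute ∂L/∂y = 90y/x^2, ∂L/∂y' = y'.
The Euler-Lagrange equation d/dx(∂L/∂y') − ∂L/∂y = 0 reduces to
    y'' − 90/x^2 · y = 0  (x > 0).
Its general solution is
    y(x) = A x^10 + B x^(-9),
with A, B fixed by the endpoint conditions.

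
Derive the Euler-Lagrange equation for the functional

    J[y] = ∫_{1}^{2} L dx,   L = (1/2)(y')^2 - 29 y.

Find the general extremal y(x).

The Lagrangian is L = (1/2)(y')^2 - 29 y.
∂L/∂y = -29.
∂L/∂y' = y'.
The Euler-Lagrange equation d/dx(∂L/∂y') − ∂L/∂y = 0 becomes:
    y'' + 29 = 0
General solution: y(x) = -(29/2) x^2 + A x + B, where A and B are arbitrary constants fixed by the endpoint conditions.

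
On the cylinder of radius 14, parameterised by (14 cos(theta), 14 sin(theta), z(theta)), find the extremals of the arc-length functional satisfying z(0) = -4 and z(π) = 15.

Parameterise the cylinder of radius R = 14 as
    r(θ) = (14 cos θ, 14 sin θ, z(θ)).
The arc-length element is
    ds = sqrt(196 + (dz/dθ)^2) dθ,
so the Lagrangian is L = sqrt(196 + z'^2).
L depends on z' only, not on z or θ, so ∂L/∂z = 0 and
    ∂L/∂z' = z' / sqrt(196 + z'^2).
The Euler-Lagrange equation gives
    d/dθ( z' / sqrt(196 + z'^2) ) = 0,
so z' is constant. Integrating once:
    z(θ) = a θ + b,
a helix on the cylinder (a straight line when the cylinder is unrolled). The constants a, b are determined by the endpoint conditions.
With endpoint conditions z(0) = -4 and z(π) = 15: from z(0) = b we get b = -4, and a·π + -4 = 15 gives a = 19/π, so
    z(θ) = (19/π) θ − 4.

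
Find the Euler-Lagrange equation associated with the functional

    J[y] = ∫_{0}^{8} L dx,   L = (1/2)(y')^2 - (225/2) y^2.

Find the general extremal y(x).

The Lagrangian is L = (1/2)(y')^2 - (225/2) y^2.
∂L/∂y = -225y.
∂L/∂y' = y'.
The Euler-Lagrange equation d/dx(∂L/∂y') − ∂L/∂y = 0 becomes:
    y'' + 225 y = 0
General solution: y(x) = A sin(15x) + B cos(15x), where A and B are arbitrary constants fixed by the endpoint conditions.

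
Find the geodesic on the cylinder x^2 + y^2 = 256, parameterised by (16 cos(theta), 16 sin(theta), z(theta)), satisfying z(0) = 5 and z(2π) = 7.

Parameterise the cylinder of radius R = 16 as
    r(θ) = (16 cos θ, 16 sin θ, z(θ)).
The arc-length element is
    ds = sqrt(256 + (dz/dθ)^2) dθ,
so the Lagrangian is L = sqrt(256 + z'^2).
L depends on z' only, not on z or θ, so ∂L/∂z = 0 and
    ∂L/∂z' = z' / sqrt(256 + z'^2).
The Euler-Lagrange equation gives
    d/dθ( z' / sqrt(256 + z'^2) ) = 0,
so z' is constant. Integrating once:
    z(θ) = a θ + b,
a helix on the cylinder (a straight line when the cylinder is unrolled). The constants a, b are determined by the endpoint conditions.
With endpoint conditions z(0) = 5 and z(2π) = 7: from z(0) = b we get b = 5, and a·2π + 5 = 7 gives a = 1/π, so
    z(θ) = (1/π) θ + 5.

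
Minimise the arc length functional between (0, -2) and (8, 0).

Arc-length functional: J[y] = ∫ sqrt(1 + (y')^2) dx.
Lagrangian L = sqrt(1 + (y')^2) has no explicit y dependence, so ∂L/∂y = 0 and the Euler-Lagrange equation gives
    d/dx( y' / sqrt(1 + (y')^2) ) = 0  ⇒  y' / sqrt(1 + (y')^2) = const.
Hence y' is constant, so y(x) is affine.
Fitting the endpoints (0, -2) and (8, 0):
    slope m = (0 − (-2)) / (8 − 0) = 1/4,
    intercept c = (-2) − m·0 = -2.
Extremal: y(x) = (1/4) x - 2.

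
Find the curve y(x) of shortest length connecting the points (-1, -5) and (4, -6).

Arc-length functional: J[y] = ∫ sqrt(1 + (y')^2) dx.
Lagrangian L = sqrt(1 + (y')^2) has no explicit y dependence, so ∂L/∂y = 0 and the Euler-Lagrange equation gives
    d/dx( y' / sqrt(1 + (y')^2) ) = 0  ⇒  y' / sqrt(1 + (y')^2) = const.
Hence y' is constant, so y(x) is affine.
Fitting the endpoints (-1, -5) and (4, -6):
    slope m = ((-6) − (-5)) / (4 − (-1)) = -1/5,
    intercept c = (-5) − m·(-1) = -26/5.
Extremal: y(x) = (-1/5) x - 26/5.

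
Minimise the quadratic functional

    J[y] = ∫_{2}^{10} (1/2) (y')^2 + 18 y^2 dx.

The Lagrangian is L = (1/2) (y')^2 + 18 y^2.
Compute ∂L/∂y = 36y, ∂L/∂y' = y'.
The Euler-Lagrange equation d/dx(∂L/∂y') − ∂L/∂y = 0 reduces to
    y'' − 36 y = 0.
Its general solution is
    y(x) = A e^(6x) + B e^(−6x),
with A, B fixed by the endpoint conditions.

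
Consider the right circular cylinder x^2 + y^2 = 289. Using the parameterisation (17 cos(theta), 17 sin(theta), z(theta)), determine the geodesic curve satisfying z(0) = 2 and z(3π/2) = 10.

Parameterise the cylinder of radius R = 17 as
    r(θ) = (17 cos θ, 17 sin θ, z(θ)).
The arc-length element is
    ds = sqrt(289 + (dz/dθ)^2) dθ,
so the Lagrangian is L = sqrt(289 + z'^2).
L depends on z' only, not on z or θ, so ∂L/∂z = 0 and
    ∂L/∂z' = z' / sqrt(289 + z'^2).
The Euler-Lagrange equation gives
    d/dθ( z' / sqrt(289 + z'^2) ) = 0,
so z' is constant. Integrating once:
    z(θ) = a θ + b,
a helix on the cylinder (a straight line when the cylinder is unrolled). The constants a, b are determined by the endpoint conditions.
With endpoint conditions z(0) = 2 and z(3π/2) = 10: from z(0) = b we get b = 2, and a·3π/2 + 2 = 10 gives a = 16/(3π), so
    z(θ) = (16/(3π)) θ + 2.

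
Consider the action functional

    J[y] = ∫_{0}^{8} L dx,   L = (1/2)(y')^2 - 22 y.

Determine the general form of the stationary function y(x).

The Lagrangian is L = (1/2)(y')^2 - 22 y.
∂L/∂y = -22.
∂L/∂y' = y'.
The Euler-Lagrange equation d/dx(∂L/∂y') − ∂L/∂y = 0 becomes:
    y'' + 22 = 0
General solution: y(x) = -11 x^2 + A x + B, where A and B are arbitrary constants fixed by the endpoint conditions.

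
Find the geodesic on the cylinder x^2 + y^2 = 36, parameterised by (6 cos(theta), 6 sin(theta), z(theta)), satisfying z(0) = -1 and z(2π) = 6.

Parameterise the cylinder of radius R = 6 as
    r(θ) = (6 cos θ, 6 sin θ, z(θ)).
The arc-length element is
    ds = sqrt(36 + (dz/dθ)^2) dθ,
so the Lagrangian is L = sqrt(36 + z'^2).
L depends on z' only, not on z or θ, so ∂L/∂z = 0 and
    ∂L/∂z' = z' / sqrt(36 + z'^2).
The Euler-Lagrange equation gives
    d/dθ( z' / sqrt(36 + z'^2) ) = 0,
so z' is constant. Integrating once:
    z(θ) = a θ + b,
a helix on the cylinder (a straight line when the cylinder is unrolled). The constants a, b are determined by the endpoint conditions.
With endpoint conditions z(0) = -1 and z(2π) = 6: from z(0) = b we get b = -1, and a·2π + -1 = 6 gives a = 7/(2π), so
    z(θ) = (7/(2π)) θ − 1.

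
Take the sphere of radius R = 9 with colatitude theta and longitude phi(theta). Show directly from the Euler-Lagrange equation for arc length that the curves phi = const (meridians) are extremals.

On the sphere of radius R = 9 with spherical coordinates (θ, φ), the induced metric is
    ds^2 = 81(dθ^2 + sin^2(θ) dφ^2).
Using θ as the parameter, the arc-length functional becomes
    J[φ] = ∫ 9 sqrt(1 + sin^2(θ) (dφ/dθ)^2) dθ.
So L = 9 sqrt(1 + sin^2(θ) φ'^2). Compute
    ∂L/∂φ = 0  (L has no explicit φ dependence),
    ∂L/∂φ' = 9 sin^2(θ) φ' / sqrt(1 + sin^2(θ) φ'^2).
For the candidate φ(θ) = c (constant), φ' = 0, so ∂L/∂φ' evaluated along the candidate vanishes, and ∂L/∂φ is identically zero. Hence
    d/dθ(∂L/∂φ') − ∂L/∂φ = 0
is satisfied. Therefore meridians φ = const are extremals of arc length — they are geodesics on the sphere.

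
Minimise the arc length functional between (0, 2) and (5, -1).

Arc-length functional: J[y] = ∫ sqrt(1 + (y')^2) dx.
Lagrangian L = sqrt(1 + (y')^2) has no explicit y dependence, so ∂L/∂y = 0 and the Euler-Lagrange equation gives
    d/dx( y' / sqrt(1 + (y')^2) ) = 0  ⇒  y' / sqrt(1 + (y')^2) = const.
Hence y' is constant, so y(x) is affine.
Fitting the endpoints (0, 2) and (5, -1):
    slope m = ((-1) − 2) / (5 − 0) = -3/5,
    intercept c = 2 − m·0 = 2.
Extremal: y(x) = (-3/5) x + 2.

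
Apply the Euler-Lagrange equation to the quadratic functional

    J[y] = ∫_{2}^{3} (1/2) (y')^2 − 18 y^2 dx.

The Lagrangian is L = (1/2) (y')^2 − 18 y^2.
Compute ∂L/∂y = -36y, ∂L/∂y' = y'.
The Euler-Lagrange equation d/dx(∂L/∂y') − ∂L/∂y = 0 reduces to
    y'' + 36 y = 0.
Its general solution is
    y(x) = A sin(6x) + B cos(6x),
with A, B fixed by the endpoint conditions.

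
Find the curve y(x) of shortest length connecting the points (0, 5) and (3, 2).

Arc-length functional: J[y] = ∫ sqrt(1 + (y')^2) dx.
Lagrangian L = sqrt(1 + (y')^2) has no explicit y dependence, so ∂L/∂y = 0 and the Euler-Lagrange equation gives
    d/dx( y' / sqrt(1 + (y')^2) ) = 0  ⇒  y' / sqrt(1 + (y')^2) = const.
Hence y' is constant, so y(x) is affine.
Fitting the endpoints (0, 5) and (3, 2):
    slope m = (2 − 5) / (3 − 0) = -1,
    intercept c = 5 − m·0 = 5.
Extremal: y(x) = -x + 5.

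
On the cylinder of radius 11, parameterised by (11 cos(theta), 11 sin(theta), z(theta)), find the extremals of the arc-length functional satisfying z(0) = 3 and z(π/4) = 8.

Parameterise the cylinder of radius R = 11 as
    r(θ) = (11 cos θ, 11 sin θ, z(θ)).
The arc-length element is
    ds = sqrt(121 + (dz/dθ)^2) dθ,
so the Lagrangian is L = sqrt(121 + z'^2).
L depends on z' only, not on z or θ, so ∂L/∂z = 0 and
    ∂L/∂z' = z' / sqrt(121 + z'^2).
The Euler-Lagrange equation gives
    d/dθ( z' / sqrt(121 + z'^2) ) = 0,
so z' is constant. Integrating once:
    z(θ) = a θ + b,
a helix on the cylinder (a straight line when the cylinder is unrolled). The constants a, b are determined by the endpoint conditions.
With endpoint conditions z(0) = 3 and z(π/4) = 8: from z(0) = b we get b = 3, and a·π/4 + 3 = 8 gives a = 20/π, so
    z(θ) = (20/π) θ + 3.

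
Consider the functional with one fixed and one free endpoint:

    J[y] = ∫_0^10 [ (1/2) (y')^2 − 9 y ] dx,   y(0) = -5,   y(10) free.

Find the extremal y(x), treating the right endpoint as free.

The Lagrangian L = (1/2) (y')^2 − 9 y gives
    ∂L/∂y = −9,   ∂L/∂y' = y'.
Euler-Lagrange: d/dx(y') − (−9) = 0, i.e. y'' + 9 = 0, so
    y(x) = −(9/2) x^2 + C1 x + C2.
Fixed left endpoint y(0) = -5 ⇒ C2 = -5.
The right endpoint x = 10 is free, so the natural (transversality) condition is ∂L/∂y' |_{x=10} = 0, i.e. y'(10) = 0.
Compute y'(x) = −9 x + C1, so y'(10) = −90 + C1 = 0 ⇒ C1 = 90.
Therefore the extremal is
    y(x) = −(9/2) x^2 + 90 x − 5.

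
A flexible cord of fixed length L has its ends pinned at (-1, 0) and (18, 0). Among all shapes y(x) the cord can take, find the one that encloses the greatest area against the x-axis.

Set up the augmented Lagrangian using a multiplier λ for the length constraint:
    F(y, y') = y − λ sqrt(1 + y'^2).
F has no explicit x dependence, so the Beltrami identity yields a first integral
    F − y' ∂F/∂y' = C.
Compute ∂F/∂y' = −λ y' / sqrt(1 + y'^2). Then
    y − λ sqrt(1 + y'^2) + λ y'^2 / sqrt(1 + y'^2) = C
    ⇒  y − λ / sqrt(1 + y'^2) = C.
Solving for y' and integrating gives
    (x − a)^2 + (y − b)^2 = λ^2,
a circular arc of radius λ. The constants a, b are determined by the endpoint conditions y(-1) = y(18) = 0, and λ is fixed implicitly by the length constraint
    ∫_{-1}^{18} sqrt(1 + y'^2) dx = L.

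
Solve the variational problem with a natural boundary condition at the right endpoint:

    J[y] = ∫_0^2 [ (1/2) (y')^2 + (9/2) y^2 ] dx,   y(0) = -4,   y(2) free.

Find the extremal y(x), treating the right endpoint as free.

The Lagrangian L = (1/2) (y')^2 + (9/2) y^2 gives
    ∂L/∂y = 9 y,   ∂L/∂y' = y'.
Euler-Lagrange: y'' − 9 y = 0.
With k = 3, the general solution is
    y(x) = A cosh(3 x) + B sinh(3 x).
Fixed left endpoint y(0) = -4 ⇒ A = -4.
The right endpoint x = 2 is free, so the natural (transversality) condition is ∂L/∂y' |_{x=2} = 0, i.e. y'(2) = 0.
Compute y'(x) = A k sinh(k x) + B k cosh(k x), so
    y'(2) = A k sinh(k·2) + B k cosh(k·2) = 0
    ⇒ B = −A tanh(k·2) = 4 tanh(3·2).
Therefore the extremal is
    y(x) = −4 cosh(3 x) + 4 tanh(3·2) sinh(3 x).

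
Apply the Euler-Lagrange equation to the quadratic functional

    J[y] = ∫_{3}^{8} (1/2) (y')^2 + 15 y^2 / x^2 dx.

The Lagrangian is L = (1/2) (y')^2 + 15 y^2 / x^2.
Compute ∂L/∂y = 30y/x^2, ∂L/∂y' = y'.
The Euler-Lagrange equation d/dx(∂L/∂y') − ∂L/∂y = 0 reduces to
    y'' − 30/x^2 · y = 0  (x > 0).
Its general solution is
    y(x) = A x^6 + B x^(-5),
with A, B fixed by the endpoint conditions.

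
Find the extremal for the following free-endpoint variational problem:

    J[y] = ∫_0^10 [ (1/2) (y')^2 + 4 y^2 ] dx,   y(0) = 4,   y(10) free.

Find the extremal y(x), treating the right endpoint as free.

The Lagrangian L = (1/2) (y')^2 + 4 y^2 gives
    ∂L/∂y = 8 y,   ∂L/∂y' = y'.
Euler-Lagrange: y'' − 8 y = 0.
With k = sqrt(8), the general solution is
    y(x) = A cosh(sqrt(8) x) + B sinh(sqrt(8) x).
Fixed left endpoint y(0) = 4 ⇒ A = 4.
The right endpoint x = 10 is free, so the natural (transversality) condition is ∂L/∂y' |_{x=10} = 0, i.e. y'(10) = 0.
Compute y'(x) = A k sinh(k x) + B k cosh(k x), so
    y'(10) = A k sinh(k·10) + B k cosh(k·10) = 0
    ⇒ B = −A tanh(k·10) = − 4 tanh(sqrt(8)·10).
Therefore the extremal is
    y(x) = 4 cosh(sqrt(8) x) − 4 tanh(sqrt(8)·10) sinh(sqrt(8) x).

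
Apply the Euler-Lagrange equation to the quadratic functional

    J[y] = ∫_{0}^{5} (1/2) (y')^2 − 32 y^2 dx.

The Lagrangian is L = (1/2) (y')^2 − 32 y^2.
Compute ∂L/∂y = -64y, ∂L/∂y' = y'.
The Euler-Lagrange equation d/dx(∂L/∂y') − ∂L/∂y = 0 reduces to
    y'' + 64 y = 0.
Its general solution is
    y(x) = A sin(8x) + B cos(8x),
with A, B fixed by the endpoint conditions.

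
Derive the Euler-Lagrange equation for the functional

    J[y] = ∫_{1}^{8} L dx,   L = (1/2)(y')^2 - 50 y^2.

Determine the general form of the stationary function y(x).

The Lagrangian is L = (1/2)(y')^2 - 50 y^2.
∂L/∂y = -100y.
∂L/∂y' = y'.
The Euler-Lagrange equation d/dx(∂L/∂y') − ∂L/∂y = 0 becomes:
    y'' + 100 y = 0
General solution: y(x) = A sin(10x) + B cos(10x), where A and B are arbitrary constants fixed by the endpoint conditions.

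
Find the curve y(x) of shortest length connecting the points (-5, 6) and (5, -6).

Arc-length functional: J[y] = ∫ sqrt(1 + (y')^2) dx.
Lagrangian L = sqrt(1 + (y')^2) has no explicit y dependence, so ∂L/∂y = 0 and the Euler-Lagrange equation gives
    d/dx( y' / sqrt(1 + (y')^2) ) = 0  ⇒  y' / sqrt(1 + (y')^2) = const.
Hence y' is constant, so y(x) is affine.
Fitting the endpoints (-5, 6) and (5, -6):
    slope m = ((-6) − 6) / (5 − (-5)) = -6/5,
    intercept c = 6 − m·(-5) = 0.
Extremal: y(x) = (-6/5) x.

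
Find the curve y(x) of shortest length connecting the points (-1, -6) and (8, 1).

Arc-length functional: J[y] = ∫ sqrt(1 + (y')^2) dx.
Lagrangian L = sqrt(1 + (y')^2) has no explicit y dependence, so ∂L/∂y = 0 and the Euler-Lagrange equation gives
    d/dx( y' / sqrt(1 + (y')^2) ) = 0  ⇒  y' / sqrt(1 + (y')^2) = const.
Hence y' is constant, so y(x) is affine.
Fitting the endpoints (-1, -6) and (8, 1):
    slope m = (1 − (-6)) / (8 − (-1)) = 7/9,
    intercept c = (-6) − m·(-1) = -47/9.
Extremal: y(x) = (7/9) x - 47/9.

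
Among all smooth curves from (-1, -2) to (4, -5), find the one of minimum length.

Arc-length functional: J[y] = ∫ sqrt(1 + (y')^2) dx.
Lagrangian L = sqrt(1 + (y')^2) has no explicit y dependence, so ∂L/∂y = 0 and the Euler-Lagrange equation gives
    d/dx( y' / sqrt(1 + (y')^2) ) = 0  ⇒  y' / sqrt(1 + (y')^2) = const.
Hence y' is constant, so y(x) is affine.
Fitting the endpoints (-1, -2) and (4, -5):
    slope m = ((-5) − (-2)) / (4 − (-1)) = -3/5,
    intercept c = (-2) − m·(-1) = -13/5.
Extremal: y(x) = (-3/5) x - 13/5.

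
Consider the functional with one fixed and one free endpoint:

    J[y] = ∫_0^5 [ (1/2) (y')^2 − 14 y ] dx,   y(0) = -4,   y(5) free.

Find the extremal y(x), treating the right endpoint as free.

The Lagrangian L = (1/2) (y')^2 − 14 y gives
    ∂L/∂y = −14,   ∂L/∂y' = y'.
Euler-Lagrange: d/dx(y') − (−14) = 0, i.e. y'' + 14 = 0, so
    y(x) = −(14/2) x^2 + C1 x + C2.
Fixed left endpoint y(0) = -4 ⇒ C2 = -4.
The right endpoint x = 5 is free, so the natural (transversality) condition is ∂L/∂y' |_{x=5} = 0, i.e. y'(5) = 0.
Compute y'(x) = −14 x + C1, so y'(5) = −70 + C1 = 0 ⇒ C1 = 70.
Therefore the extremal is
    y(x) = −7 x^2 + 70 x − 4.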